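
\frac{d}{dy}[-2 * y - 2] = -2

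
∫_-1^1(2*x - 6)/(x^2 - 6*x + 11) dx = -log(18) + log(6)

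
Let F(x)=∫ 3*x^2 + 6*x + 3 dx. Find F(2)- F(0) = 26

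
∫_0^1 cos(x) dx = sin(1)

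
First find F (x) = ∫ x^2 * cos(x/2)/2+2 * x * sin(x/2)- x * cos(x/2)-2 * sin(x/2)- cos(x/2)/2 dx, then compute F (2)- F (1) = -sin(1) + 2*sin(1/2)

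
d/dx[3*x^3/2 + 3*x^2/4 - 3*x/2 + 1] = 9*x^2/2 + 3*x/2 - 3/2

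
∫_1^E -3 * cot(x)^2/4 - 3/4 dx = 3*cot(E)/4 - 3*cot(1)/4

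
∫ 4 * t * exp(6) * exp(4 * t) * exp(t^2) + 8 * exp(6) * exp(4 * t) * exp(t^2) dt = 2*exp((t + 2)^2 + 2) + C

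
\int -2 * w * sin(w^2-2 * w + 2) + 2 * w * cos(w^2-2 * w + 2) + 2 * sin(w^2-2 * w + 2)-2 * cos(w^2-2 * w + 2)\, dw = sin((w - 1)^2 + 1) + cos((w - 1)^2 + 1) + C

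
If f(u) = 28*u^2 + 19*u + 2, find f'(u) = 56*u + 19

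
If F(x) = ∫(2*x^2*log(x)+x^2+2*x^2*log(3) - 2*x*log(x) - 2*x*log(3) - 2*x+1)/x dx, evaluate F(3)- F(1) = 8*log(3)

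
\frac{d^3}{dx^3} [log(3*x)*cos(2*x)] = 2*(4*x^3*log(x)*sin(2*x) + 4*x^3*log(3)*sin(2*x) - 6*x^2*cos(2*x) + 3*x*sin(2*x) + cos(2*x))/x^3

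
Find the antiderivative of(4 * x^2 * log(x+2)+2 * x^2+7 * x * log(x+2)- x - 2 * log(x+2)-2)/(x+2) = (2*x^2 - x - 2)*log(x + 2) + C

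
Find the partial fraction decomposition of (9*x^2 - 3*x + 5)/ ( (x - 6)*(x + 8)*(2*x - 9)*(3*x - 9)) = -278/(135*(2*x - 9)) - 11/(210*(x + 8)) + 7/(27*(x - 3)) + 311/(378*(x - 6))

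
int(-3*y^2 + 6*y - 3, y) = -y^3 + 3*y^2 - 3*y + C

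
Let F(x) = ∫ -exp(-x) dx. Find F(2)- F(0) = -1 + exp(-2)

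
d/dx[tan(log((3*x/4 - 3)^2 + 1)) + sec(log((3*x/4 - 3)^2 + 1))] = 18*(x*sin(log(9*x^2/16 - 9*x/2 + 10)) + x - 4*sin(log(9*x^2/16 - 9*x/2 + 10)) - 4)/((9*x^2 - 72*x + 160)*cos(log(9*x^2/16 - 9*x/2 + 10))^2)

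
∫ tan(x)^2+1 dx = tan(x) + C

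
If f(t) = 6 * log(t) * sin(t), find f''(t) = 6*(-t^2*log(t)*sin(t) + 2*t*cos(t) - sin(t))/t^2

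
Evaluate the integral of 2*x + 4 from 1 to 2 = 7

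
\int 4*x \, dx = 2*x^2 + C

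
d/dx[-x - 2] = -1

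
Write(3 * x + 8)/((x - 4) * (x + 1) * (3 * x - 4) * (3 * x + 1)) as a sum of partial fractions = 63/(130*(3*x + 1)) - 27/(70*(3*x - 4)) - 1/(14*(x + 1)) + 1/(26*(x - 4))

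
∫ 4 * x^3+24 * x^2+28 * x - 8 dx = x^4 + 8*x^3 + 14*x^2 - 8*x + C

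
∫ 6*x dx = 3*x^2 + C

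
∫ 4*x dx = 2*x^2 + C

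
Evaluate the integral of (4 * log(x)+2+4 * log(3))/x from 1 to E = -2*log(3)^2 + 2 + 2*(1 + log(3))^2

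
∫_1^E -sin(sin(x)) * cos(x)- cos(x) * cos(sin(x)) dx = sqrt(2)*(-sin(-sin(1) + pi/4) + sin(-sin(E) + pi/4))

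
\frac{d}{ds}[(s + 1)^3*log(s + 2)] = (3*s^3*log(s + 2) + s^3 + 12*s^2*log(s + 2) + 3*s^2 + 15*s*log(s + 2) + 3*s + 6*log(s + 2) + 1)/(s + 2)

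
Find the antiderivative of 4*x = 2*x^2 + C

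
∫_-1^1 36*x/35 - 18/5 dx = -36/5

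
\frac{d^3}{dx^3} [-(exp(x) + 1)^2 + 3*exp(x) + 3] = -8*exp(2*x) + exp(x)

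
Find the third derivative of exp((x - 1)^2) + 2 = 8*x^3*exp(x^2 - 2*x + 1) - 24*x^2*exp(x^2 - 2*x + 1) + 36*x*exp(x^2 - 2*x + 1) - 20*exp(x^2 - 2*x + 1)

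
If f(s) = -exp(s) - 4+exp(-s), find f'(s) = (-exp(2*s) - 1)*exp(-s)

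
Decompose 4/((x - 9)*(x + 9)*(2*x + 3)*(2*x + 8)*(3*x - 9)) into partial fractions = 32/(42525*(2*x + 3)) + 1/(24300*(x + 9)) - 2/(6825*(x + 4)) - 1/(6804*(x - 3)) + 1/(44226*(x - 9))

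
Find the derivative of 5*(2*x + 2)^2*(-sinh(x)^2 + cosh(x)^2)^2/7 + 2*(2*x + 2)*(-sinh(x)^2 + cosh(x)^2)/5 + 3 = 40*x/7 + 228/35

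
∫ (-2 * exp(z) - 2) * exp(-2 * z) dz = (exp(z) + 1)^2*exp(-2*z) + C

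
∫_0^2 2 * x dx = 4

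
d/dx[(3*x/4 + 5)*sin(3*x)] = 9*x*cos(3*x)/4 + 3*sin(3*x)/4 + 15*cos(3*x)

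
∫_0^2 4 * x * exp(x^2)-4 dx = -10 + 2*exp(4)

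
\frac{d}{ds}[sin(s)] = cos(s)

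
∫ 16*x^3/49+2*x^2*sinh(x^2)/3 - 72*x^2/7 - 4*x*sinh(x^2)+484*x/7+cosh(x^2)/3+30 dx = 6*x^2/7 - 18*x + (x/3 - 2)*cosh(x^2) + 4*(-x^2 + 21*x + 14)^2/49 + C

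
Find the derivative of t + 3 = 1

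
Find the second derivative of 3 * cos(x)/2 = -3*cos(x)/2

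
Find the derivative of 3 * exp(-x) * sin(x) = (-3*sin(x) + 3*cos(x))*exp(-x)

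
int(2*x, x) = x^2 + C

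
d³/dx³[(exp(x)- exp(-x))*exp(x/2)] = (27*exp(5*x/2) + exp(x/2))*exp(-x)/8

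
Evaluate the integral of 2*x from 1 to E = -1 + exp(2)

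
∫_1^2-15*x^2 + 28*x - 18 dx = -11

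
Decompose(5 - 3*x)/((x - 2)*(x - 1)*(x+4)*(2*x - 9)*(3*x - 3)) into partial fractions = -8/(735*(2*x - 9)) + 1/(450*(x + 4)) - 29/(3675*(x - 1)) + 2/(105*(x - 1)^2) + 1/(90*(x - 2))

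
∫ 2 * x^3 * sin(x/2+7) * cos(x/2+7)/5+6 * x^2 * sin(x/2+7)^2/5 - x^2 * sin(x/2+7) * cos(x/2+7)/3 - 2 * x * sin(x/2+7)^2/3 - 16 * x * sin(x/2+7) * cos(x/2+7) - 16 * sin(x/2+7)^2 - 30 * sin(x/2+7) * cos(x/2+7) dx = (2*x - 15)*(3*x^2 + 20*x + 30)*sin(x/2 + 7)^2/15 + C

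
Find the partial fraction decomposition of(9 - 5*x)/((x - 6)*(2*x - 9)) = 9/(2*x - 9) - 7/(x - 6)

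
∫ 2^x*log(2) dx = 2^x + C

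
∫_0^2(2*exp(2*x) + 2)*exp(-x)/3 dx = -2*exp(-2)/3 + 2*exp(2)/3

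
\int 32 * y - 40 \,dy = 16*y^2 - 40*y + C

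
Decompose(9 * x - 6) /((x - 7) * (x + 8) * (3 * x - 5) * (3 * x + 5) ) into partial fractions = -189/(4940*(3*x + 5)) - 81/(4640*(3*x - 5)) + 26/(2755*(x + 8)) + 19/(2080*(x - 7))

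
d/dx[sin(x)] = cos(x)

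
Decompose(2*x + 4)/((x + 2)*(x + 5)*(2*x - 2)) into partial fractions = -1/(6*(x + 5)) + 1/(6*(x - 1))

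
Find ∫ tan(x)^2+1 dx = tan(x) + C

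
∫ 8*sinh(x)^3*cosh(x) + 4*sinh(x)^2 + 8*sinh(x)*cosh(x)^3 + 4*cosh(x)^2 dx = 2*sinh(2*x) + cosh(4*x)/2 + C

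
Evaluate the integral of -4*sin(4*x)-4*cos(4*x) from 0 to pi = 0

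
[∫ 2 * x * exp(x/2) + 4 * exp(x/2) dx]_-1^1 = 4*exp(-1/2) + 4*exp(1/2)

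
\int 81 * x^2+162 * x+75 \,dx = 27*x^3 + 81*x^2 + 75*x + C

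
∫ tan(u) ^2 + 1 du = tan(u) + C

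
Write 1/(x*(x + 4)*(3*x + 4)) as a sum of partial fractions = -9/(32*(3*x + 4)) + 1/(32*(x + 4)) + 1/(16*x)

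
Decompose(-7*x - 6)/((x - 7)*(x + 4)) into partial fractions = -2/(x + 4) - 5/(x - 7)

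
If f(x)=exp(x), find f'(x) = exp(x)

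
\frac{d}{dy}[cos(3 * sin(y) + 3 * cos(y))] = -3*sqrt(2)*sin(3*sqrt(2)*sin(y + pi/4))*cos(y + pi/4)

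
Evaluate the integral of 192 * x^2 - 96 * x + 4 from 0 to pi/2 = -4*pi + 1 + (-1 + 2*pi)^3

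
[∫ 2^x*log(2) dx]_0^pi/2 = -1 + 2^(pi/2)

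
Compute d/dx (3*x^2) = 6*x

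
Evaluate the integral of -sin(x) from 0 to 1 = -1 + cos(1)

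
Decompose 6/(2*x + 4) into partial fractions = 3/(x + 2)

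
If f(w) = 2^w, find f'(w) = 2^w*log(2)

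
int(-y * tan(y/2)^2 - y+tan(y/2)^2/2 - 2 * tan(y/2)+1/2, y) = (1 - 2*y)*tan(y/2) + C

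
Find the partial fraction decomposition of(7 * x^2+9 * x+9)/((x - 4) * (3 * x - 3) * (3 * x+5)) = 121/(408*(3*x + 5)) - 25/(72*(x - 1)) + 157/(153*(x - 4))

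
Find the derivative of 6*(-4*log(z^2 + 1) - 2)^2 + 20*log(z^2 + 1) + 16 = (384*z*log(z^2 + 1) + 232*z)/(z^2 + 1)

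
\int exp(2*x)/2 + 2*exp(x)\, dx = (exp(x) + 4)^2/4 + C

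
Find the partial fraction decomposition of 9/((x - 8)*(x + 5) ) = -9/(13*(x + 5)) + 9/(13*(x - 8))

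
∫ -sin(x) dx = cos(x) + C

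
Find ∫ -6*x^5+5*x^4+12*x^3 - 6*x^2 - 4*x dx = -x^6 + x^5 + 3*x^4 - 2*x^3 - 2*x^2 + C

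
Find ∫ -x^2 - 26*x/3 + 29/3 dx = -x^3/3 - 13*x^2/3 + 29*x/3 + C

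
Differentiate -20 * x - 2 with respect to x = -20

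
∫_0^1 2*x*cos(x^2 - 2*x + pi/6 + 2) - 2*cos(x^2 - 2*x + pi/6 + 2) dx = -sin(pi/6 + 2) + sin(pi/6 + 1)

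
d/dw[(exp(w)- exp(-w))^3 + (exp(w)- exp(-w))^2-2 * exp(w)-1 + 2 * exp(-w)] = (3*exp(6*w) + 2*exp(5*w) - 5*exp(4*w) - 5*exp(2*w) - 2*exp(w) + 3)*exp(-3*w)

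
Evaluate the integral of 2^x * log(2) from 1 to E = -2 + 2^E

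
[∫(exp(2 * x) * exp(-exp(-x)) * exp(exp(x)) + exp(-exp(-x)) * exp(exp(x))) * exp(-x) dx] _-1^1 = -exp(-E + exp(-1)) + exp(E - exp(-1))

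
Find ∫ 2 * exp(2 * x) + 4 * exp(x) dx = (exp(x) + 2)^2 + C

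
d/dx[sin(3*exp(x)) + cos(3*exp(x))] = 3*sqrt(2)*exp(x)*cos(3*exp(x) + pi/4)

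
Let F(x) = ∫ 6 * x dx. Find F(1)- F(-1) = 0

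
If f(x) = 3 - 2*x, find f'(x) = -2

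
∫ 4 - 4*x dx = -2*x^2 + 4*x + C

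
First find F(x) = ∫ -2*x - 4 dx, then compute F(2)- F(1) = -7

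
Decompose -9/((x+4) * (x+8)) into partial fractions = 9/(4*(x + 8)) - 9/(4*(x + 4))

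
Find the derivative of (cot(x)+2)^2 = -2*(2 + cos(x)/sin(x))/sin(x)^2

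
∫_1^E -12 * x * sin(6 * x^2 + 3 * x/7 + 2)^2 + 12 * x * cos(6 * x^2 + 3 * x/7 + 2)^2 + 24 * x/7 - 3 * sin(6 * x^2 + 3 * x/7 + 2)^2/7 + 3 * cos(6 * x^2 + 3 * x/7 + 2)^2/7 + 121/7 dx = -19 + sin(6*E/7 + 4 + 12*exp(2))/2 - sin(118/7)/2 + 12*exp(2)/7 + 121*E/7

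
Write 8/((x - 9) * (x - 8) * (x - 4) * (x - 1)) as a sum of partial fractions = -1/(21*(x - 1)) + 2/(15*(x - 4)) - 2/(7*(x - 8)) + 1/(5*(x - 9))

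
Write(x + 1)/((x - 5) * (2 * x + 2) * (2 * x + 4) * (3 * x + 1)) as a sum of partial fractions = -9/(320*(3*x + 1)) + 1/(140*(x + 2)) + 1/(448*(x - 5))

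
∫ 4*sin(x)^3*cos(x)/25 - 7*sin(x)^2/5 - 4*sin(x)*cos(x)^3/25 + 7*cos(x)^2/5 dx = 7*sin(2*x)/10 + cos(4*x)/100 + C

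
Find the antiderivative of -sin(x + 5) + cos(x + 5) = sqrt(2)*sin(x + pi/4 + 5) + C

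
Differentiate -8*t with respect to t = -8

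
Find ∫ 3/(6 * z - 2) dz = log(3*z - 1)/2 + C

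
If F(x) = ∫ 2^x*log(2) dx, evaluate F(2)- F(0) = 3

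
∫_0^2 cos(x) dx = sin(2)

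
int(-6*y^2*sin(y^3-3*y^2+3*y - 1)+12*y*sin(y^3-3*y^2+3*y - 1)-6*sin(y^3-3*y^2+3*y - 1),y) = 2*cos((y - 1)^3) + C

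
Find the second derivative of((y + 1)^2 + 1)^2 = 12*y^2 + 24*y + 16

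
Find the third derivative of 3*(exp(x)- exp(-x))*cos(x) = -6*sqrt(2)*(exp(2*x)*sin(x + pi/4) + cos(x + pi/4))*exp(-x)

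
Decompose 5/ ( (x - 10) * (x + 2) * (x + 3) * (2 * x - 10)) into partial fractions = -5/(208*(x + 3)) + 5/(168*(x + 2)) - 1/(112*(x - 5)) + 1/(312*(x - 10))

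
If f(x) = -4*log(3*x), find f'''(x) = -8/x^3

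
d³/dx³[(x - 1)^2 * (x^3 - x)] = 60*x^2 - 48*x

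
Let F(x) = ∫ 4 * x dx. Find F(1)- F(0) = 2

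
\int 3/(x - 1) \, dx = 3*log(x - 1) + C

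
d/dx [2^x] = 2^x*log(2)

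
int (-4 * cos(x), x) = -4*sin(x) + C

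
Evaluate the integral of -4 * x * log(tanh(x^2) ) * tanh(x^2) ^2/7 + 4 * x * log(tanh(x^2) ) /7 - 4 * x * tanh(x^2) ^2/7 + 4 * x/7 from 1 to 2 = 2*log(tanh(4))*tanh(4)/7 - 2*log(tanh(1))*tanh(1)/7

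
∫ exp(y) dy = exp(y) + C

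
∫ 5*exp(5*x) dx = exp(5*x) + C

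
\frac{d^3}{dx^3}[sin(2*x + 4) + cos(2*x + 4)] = 8*sin(2*x + 4) - 8*cos(2*x + 4)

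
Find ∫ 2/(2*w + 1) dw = log(4*w + 2) + C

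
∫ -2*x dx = -x^2 + C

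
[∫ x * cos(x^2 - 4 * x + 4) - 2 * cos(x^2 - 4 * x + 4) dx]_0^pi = -sin(4)/2 + sin(4 + pi^2)/2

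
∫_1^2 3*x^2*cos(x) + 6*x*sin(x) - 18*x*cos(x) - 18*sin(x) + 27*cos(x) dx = -12*sin(1) + 3*sin(2)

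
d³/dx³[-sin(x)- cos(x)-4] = -sin(x) + cos(x)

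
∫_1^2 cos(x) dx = -sin(1) + sin(2)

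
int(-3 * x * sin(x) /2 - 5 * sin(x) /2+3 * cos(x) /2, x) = (3*x + 5)*cos(x)/2 + C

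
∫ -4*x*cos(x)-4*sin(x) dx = -4*x*sin(x) + C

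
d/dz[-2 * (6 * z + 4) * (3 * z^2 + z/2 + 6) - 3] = -108*z^2 - 60*z - 76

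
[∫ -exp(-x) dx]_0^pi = -1 + exp(-pi)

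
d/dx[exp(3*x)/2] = 3*exp(3*x)/2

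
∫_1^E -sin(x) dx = cos(E) - cos(1)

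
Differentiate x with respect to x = 1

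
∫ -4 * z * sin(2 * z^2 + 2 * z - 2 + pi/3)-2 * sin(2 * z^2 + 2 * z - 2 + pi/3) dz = cos(2*z^2 + 2*z - 2 + pi/3) + C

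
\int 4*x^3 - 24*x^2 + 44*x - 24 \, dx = x^4 - 8*x^3 + 22*x^2 - 24*x + C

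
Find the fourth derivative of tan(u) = 24*tan(u)^5 + 40*tan(u)^3 + 16*tan(u)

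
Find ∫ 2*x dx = x^2 + C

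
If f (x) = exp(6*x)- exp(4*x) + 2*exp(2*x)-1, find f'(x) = 6*exp(6*x) - 4*exp(4*x) + 4*exp(2*x)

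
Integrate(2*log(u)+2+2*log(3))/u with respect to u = (log(3*u) + 1)^2 + C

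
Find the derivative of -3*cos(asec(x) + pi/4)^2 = 6*sin(asec(x) + pi/4)*cos(asec(x) + pi/4)/(x^2*sqrt(1 - 1/x^2))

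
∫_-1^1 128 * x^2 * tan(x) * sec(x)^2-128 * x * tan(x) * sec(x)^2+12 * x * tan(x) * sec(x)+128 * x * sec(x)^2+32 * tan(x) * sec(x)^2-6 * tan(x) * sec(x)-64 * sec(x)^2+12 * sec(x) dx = 8*(3 - 16/cos(1))/cos(1)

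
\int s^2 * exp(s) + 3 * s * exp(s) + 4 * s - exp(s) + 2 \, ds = (exp(s) + 2)*(s^2 + s - 2) + C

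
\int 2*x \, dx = x^2 + C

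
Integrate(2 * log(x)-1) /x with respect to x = (log(x) - 1)*log(x) + C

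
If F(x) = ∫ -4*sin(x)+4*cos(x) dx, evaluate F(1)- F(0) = -4 + 4*cos(1) + 4*sin(1)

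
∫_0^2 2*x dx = 4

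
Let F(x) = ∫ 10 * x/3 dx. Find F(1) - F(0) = 5/3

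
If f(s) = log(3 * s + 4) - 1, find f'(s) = 3/(3*s + 4)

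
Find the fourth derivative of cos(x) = cos(x)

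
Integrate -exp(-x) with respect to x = exp(-x) + C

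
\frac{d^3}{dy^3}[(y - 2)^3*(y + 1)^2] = 60*y^2 - 96*y + 6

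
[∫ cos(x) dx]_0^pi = 0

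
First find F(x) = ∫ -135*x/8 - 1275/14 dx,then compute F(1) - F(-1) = -1275/7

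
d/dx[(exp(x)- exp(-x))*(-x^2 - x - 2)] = (-x^2*exp(2*x) - x^2 - 3*x*exp(2*x) + x - 3*exp(2*x) - 1)*exp(-x)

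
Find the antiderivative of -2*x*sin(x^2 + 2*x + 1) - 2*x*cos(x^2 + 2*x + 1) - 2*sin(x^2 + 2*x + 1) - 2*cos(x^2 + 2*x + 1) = -sin(x^2 + 2*x + 1) + cos(x^2 + 2*x + 1) + C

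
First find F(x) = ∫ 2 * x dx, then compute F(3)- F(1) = 8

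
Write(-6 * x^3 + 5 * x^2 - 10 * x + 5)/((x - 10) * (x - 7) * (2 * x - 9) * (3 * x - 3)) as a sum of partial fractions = -3884/(1155*(2*x - 9)) + 1/(189*(x - 1)) + 313/(45*(x - 7)) - 1865/(297*(x - 10))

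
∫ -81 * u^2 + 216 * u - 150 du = -27*u^3 + 108*u^2 - 150*u + C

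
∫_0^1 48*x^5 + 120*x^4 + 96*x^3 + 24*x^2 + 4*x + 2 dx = 68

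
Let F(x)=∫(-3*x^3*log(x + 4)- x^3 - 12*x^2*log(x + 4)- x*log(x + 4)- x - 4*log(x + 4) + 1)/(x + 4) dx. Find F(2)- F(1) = -9*log(6) + log(5)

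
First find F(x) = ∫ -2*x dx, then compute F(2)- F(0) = -4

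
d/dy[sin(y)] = cos(y)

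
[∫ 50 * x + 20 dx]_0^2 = 140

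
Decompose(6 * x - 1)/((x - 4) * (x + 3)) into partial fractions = 19/(7*(x + 3)) + 23/(7*(x - 4))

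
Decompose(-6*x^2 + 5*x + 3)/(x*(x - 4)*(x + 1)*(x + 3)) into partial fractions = 11/(7*(x + 3)) - 4/(5*(x + 1)) - 73/(140*(x - 4)) - 1/(4*x)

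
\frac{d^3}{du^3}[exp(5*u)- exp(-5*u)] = (125*exp(10*u) + 125)*exp(-5*u)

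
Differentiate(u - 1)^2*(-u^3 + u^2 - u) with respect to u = -5*u^4 + 12*u^3 - 12*u^2 + 6*u - 1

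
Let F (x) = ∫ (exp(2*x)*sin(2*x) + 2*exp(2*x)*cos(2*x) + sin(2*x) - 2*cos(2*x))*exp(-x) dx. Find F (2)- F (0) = (-exp(-2) + exp(2))*sin(4)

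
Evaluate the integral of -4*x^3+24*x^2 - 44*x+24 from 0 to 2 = 8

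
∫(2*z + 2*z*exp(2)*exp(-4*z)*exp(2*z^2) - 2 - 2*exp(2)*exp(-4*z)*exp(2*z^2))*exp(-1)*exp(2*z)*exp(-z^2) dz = 2*sinh((z - 1)^2) + C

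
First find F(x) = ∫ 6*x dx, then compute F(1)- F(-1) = 0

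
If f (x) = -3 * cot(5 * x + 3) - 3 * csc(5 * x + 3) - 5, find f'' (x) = -150*cot(5*x + 3)^3 - 150*cot(5*x + 3)^2*csc(5*x + 3) - 150*cot(5*x + 3) - 75*csc(5*x + 3)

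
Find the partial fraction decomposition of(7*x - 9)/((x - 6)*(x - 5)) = -26/(x - 5) + 33/(x - 6)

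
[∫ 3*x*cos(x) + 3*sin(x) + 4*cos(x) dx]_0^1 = 7*sin(1)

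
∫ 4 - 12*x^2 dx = -4*x^3 + 4*x + C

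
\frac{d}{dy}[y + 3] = 1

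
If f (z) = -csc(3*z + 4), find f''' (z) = 162*cot(3*z + 4)^3*csc(3*z + 4) + 135*cot(3*z + 4)*csc(3*z + 4)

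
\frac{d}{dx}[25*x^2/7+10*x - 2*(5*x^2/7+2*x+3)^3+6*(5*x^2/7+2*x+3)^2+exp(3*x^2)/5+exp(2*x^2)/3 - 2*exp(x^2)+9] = -1500*x^5/343 - 1500*x^4/49 - 4560*x^3/49 - 1056*x^2/7 + 6*x*exp(3*x^2)/5 + 4*x*exp(2*x^2)/3 - 4*x*exp(x^2) - 802*x/7 - 26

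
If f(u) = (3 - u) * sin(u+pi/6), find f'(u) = -u*cos(u + pi/6) - sin(u + pi/6) + 3*cos(u + pi/6)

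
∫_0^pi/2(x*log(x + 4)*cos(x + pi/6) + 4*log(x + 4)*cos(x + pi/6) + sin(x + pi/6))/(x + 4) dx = -log(2) + sqrt(3)*log(pi/2 + 4)/2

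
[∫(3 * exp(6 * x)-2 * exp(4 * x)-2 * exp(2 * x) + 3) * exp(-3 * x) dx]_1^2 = -(E - exp(-1))^3 - E - exp(-2) + exp(-1) + exp(2) + (-exp(-2) + exp(2))^3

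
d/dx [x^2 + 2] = 2*x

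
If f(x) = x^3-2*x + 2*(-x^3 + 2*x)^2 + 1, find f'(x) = 12*x^5 - 32*x^3 + 3*x^2 + 16*x - 2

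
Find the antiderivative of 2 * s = s^2 + C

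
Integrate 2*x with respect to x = x^2 + C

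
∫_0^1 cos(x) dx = sin(1)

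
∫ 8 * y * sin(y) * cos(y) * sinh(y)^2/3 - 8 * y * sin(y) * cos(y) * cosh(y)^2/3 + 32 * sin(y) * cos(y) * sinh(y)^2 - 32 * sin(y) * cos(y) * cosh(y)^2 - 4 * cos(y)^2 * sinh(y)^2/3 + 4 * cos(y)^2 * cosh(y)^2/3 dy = (4*y/3 + 16)*cos(y)^2 + C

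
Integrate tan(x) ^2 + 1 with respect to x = tan(x) + C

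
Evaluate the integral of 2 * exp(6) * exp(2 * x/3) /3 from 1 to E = -exp(20/3) + exp(2*E/3 + 6)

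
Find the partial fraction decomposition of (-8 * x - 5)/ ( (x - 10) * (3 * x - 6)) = 7/(8*(x - 2)) - 85/(24*(x - 10))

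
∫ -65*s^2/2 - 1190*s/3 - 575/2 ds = -65*s^3/6 - 595*s^2/3 - 575*s/2 + C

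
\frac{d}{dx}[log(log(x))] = 1/(x*log(x))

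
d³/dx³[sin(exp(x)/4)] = (-exp(2*x)*cos(exp(x)/4) - 12*exp(x)*sin(exp(x)/4) + 16*cos(exp(x)/4))*exp(x)/64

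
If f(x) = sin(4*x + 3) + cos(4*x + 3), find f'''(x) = 64*sin(4*x + 3) - 64*cos(4*x + 3)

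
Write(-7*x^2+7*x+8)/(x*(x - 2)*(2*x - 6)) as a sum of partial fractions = 3/(2*(x - 2)) - 17/(3*(x - 3)) + 2/(3*x)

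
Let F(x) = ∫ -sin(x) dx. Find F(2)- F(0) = -1 + cos(2)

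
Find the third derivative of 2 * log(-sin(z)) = 4*cos(z)/sin(z)^3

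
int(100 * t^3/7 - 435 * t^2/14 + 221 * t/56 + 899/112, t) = 25*t^4/7 - 145*t^3/14 + 221*t^2/112 + 899*t/112 + C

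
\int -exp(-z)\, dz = exp(-z) + C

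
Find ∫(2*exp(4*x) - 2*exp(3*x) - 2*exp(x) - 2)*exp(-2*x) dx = (-exp(2*x) + exp(x) + 1)^2*exp(-2*x) + C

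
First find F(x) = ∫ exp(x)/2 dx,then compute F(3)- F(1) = -E/2 + exp(3)/2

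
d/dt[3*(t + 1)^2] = 6*t + 6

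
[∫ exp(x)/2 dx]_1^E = -E/2 + exp(E)/2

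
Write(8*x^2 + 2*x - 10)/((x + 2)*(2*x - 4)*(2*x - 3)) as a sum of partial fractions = -22/(7*(2*x - 3)) + 9/(28*(x + 2)) + 13/(4*(x - 2))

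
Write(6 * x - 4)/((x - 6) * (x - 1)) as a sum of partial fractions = -2/(5*(x - 1)) + 32/(5*(x - 6))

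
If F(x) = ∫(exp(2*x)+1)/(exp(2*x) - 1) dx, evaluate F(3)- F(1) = -log(-3*exp(-1) + 3*E) + log(-3*exp(-3) + 3*exp(3))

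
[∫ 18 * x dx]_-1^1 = 0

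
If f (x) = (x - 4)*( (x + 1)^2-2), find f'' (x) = 6*x - 4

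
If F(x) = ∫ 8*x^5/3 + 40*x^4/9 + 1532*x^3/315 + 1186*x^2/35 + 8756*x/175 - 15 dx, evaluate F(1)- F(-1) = -1774/315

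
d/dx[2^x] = 2^x*log(2)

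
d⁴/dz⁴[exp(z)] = exp(z)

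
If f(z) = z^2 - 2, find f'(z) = 2*z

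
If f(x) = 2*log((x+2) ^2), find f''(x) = -4/(x^2 + 4*x + 4)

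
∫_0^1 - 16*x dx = -8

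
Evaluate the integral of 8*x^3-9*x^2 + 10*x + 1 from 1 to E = -8 + (2 + (-1 + E)^2)*(1 + E + 2*exp(2))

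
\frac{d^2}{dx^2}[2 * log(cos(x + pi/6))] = -2/cos(x + pi/6)^2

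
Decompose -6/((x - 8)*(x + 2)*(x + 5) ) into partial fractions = -2/(13*(x + 5)) + 1/(5*(x + 2)) - 3/(65*(x - 8))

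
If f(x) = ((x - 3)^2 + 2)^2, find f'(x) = 4*x^3 - 36*x^2 + 116*x - 132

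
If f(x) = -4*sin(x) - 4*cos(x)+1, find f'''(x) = -4*sin(x) + 4*cos(x)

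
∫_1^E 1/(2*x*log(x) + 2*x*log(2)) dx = -log(log(2))/2 + log(log(2*E))/2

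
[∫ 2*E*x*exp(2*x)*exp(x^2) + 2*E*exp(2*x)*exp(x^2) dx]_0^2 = -E + exp(9)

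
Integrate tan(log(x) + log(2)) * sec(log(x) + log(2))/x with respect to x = sec(log(2*x)) + C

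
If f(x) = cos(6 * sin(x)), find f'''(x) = 108*sin(x)*cos(x)*cos(6*sin(x)) + 216*sin(6*sin(x))*cos(x)^3 + 6*sin(6*sin(x))*cos(x)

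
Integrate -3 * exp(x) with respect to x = -3*exp(x) + C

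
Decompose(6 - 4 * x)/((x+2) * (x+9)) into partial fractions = -6/(x + 9) + 2/(x + 2)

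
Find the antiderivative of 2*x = x^2 + C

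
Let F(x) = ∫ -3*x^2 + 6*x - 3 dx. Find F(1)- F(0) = -1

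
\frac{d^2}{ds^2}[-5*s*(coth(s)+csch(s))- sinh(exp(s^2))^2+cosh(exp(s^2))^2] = -(5*s*cosh(s)^2 + 10*s*cosh(s) + 5*s - 10*sinh(s) - 5*sinh(2*s))/sinh(s)^3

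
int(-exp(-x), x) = exp(-x) + C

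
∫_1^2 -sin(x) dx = -cos(1) + cos(2)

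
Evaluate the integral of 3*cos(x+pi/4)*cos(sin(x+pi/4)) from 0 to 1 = -3*sin(sqrt(2)/2) + 3*sin(sin(pi/4 + 1))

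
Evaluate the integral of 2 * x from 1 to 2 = 3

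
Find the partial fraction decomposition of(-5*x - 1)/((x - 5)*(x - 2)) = 11/(3*(x - 2)) - 26/(3*(x - 5))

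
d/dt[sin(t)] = cos(t)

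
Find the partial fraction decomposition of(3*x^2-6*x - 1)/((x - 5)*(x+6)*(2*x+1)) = -1/(11*(2*x + 1)) + 13/(11*(x + 6)) + 4/(11*(x - 5))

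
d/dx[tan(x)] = cos(x)^(-2)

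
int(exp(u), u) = exp(u) + C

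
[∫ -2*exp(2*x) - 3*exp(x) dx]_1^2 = -(1 + exp(2))^2 - exp(2) + E + (1 + E)^2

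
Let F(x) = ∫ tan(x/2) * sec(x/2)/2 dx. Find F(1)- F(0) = -1 + sec(1/2)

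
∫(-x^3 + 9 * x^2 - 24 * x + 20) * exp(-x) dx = (x - 2)^3*exp(-x) + C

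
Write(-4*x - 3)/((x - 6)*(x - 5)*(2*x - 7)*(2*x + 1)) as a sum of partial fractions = 1/(286*(2*x + 1)) - 17/(30*(2*x - 7)) + 23/(33*(x - 5)) - 27/(65*(x - 6))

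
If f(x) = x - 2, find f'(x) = 1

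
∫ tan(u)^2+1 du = tan(u) + C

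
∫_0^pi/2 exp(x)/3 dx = -1/3 + exp(pi/2)/3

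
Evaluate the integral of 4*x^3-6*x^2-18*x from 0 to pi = -54 + (-3 + pi)^2*(2 + (2 + pi)^2)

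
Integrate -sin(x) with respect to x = cos(x) + C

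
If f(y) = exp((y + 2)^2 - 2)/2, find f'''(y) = 4*y^3*exp(y^2 + 4*y + 2) + 24*y^2*exp(y^2 + 4*y + 2) + 54*y*exp(y^2 + 4*y + 2) + 44*exp(y^2 + 4*y + 2)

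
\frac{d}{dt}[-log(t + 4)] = -1/(t + 4)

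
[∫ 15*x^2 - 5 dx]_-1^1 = 0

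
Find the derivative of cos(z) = -sin(z)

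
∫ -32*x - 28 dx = -16*x^2 - 28*x + C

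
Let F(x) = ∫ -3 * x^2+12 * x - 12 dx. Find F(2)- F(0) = -8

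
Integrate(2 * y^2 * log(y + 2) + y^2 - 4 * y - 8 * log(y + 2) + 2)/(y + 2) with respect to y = ((y - 2)^2 - 2)*log(y + 2) + C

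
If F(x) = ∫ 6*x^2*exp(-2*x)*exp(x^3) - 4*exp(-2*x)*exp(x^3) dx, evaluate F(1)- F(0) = -2 + 2*exp(-1)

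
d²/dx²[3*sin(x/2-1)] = -3*sin(x/2 - 1)/4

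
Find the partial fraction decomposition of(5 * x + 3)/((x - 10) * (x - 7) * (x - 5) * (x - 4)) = -23/(18*(x - 4)) + 14/(5*(x - 5)) - 19/(9*(x - 7)) + 53/(90*(x - 10))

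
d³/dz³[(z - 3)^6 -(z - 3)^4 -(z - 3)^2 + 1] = 120*z^3 - 1080*z^2 + 3216*z - 3168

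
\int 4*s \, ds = 2*s^2 + C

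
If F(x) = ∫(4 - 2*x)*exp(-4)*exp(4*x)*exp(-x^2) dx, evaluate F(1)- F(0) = -exp(-4) + exp(-1)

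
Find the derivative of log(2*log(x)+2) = 1/(x*log(x) + x)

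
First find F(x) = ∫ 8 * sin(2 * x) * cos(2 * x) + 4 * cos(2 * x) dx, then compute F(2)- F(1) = -2*sin(2) + 2*sin(4) + cos(4) - cos(8)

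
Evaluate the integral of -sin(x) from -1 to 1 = 0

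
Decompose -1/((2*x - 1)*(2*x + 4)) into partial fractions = -1/(5*(2*x - 1)) + 1/(10*(x + 2))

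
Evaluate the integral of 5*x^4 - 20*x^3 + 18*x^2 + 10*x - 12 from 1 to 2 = 1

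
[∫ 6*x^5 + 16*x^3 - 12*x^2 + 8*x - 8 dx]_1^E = -1 + (-2 + 2*E + exp(3))^2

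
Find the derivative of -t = -1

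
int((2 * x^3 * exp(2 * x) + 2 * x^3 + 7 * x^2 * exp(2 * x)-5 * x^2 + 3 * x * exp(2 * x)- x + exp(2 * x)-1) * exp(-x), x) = 2*x*(2*x^2 + x + 1)*sinh(x) + C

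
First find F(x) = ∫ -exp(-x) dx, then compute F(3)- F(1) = -exp(-1) + exp(-3)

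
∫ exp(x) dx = exp(x) + C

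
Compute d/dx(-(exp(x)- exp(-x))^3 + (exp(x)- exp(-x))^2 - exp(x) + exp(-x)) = (-3*exp(6*x) + 2*exp(5*x) + 2*exp(4*x) + 2*exp(2*x) - 2*exp(x) - 3)*exp(-3*x)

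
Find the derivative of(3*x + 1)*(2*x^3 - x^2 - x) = 24*x^3 - 3*x^2 - 8*x - 1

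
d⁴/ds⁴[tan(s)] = 24*tan(s)^5 + 40*tan(s)^3 + 16*tan(s)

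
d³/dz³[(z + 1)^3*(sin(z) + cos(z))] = z^3*sin(z) - z^3*cos(z) - 6*z^2*sin(z) - 12*z^2*cos(z) - 33*z*sin(z) - 3*z*cos(z) - 20*sin(z) + 14*cos(z)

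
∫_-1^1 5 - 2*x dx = 10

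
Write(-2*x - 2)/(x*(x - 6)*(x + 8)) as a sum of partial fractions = 1/(8*(x + 8)) - 1/(6*(x - 6)) + 1/(24*x)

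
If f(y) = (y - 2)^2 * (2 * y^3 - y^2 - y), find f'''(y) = 120*y^2 - 216*y + 66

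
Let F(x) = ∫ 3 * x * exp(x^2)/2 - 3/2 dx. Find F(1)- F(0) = -9/4 + 3*E/4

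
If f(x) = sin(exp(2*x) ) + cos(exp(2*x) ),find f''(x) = 4*sqrt(2)*(-exp(2*x)*sin(exp(2*x) + pi/4) + cos(exp(2*x) + pi/4))*exp(2*x)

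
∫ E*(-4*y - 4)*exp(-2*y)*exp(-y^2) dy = 2*exp(-y^2 - 2*y + 1) + C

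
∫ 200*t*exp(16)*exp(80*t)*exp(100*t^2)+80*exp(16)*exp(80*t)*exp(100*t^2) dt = exp(4*(5*t + 2)^2) + C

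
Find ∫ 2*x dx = x^2 + C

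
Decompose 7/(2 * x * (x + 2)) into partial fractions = -7/(4*(x + 2)) + 7/(4*x)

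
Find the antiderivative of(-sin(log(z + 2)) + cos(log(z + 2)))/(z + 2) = sqrt(2)*sin(log(z + 2) + pi/4) + C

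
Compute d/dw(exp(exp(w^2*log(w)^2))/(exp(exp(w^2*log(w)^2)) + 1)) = (2*w*exp(w^2*log(w)^2 + exp(w^2*log(w)^2))*log(w)^2 + 2*w*exp(w^2*log(w)^2 + exp(w^2*log(w)^2))*log(w))/(exp(2*exp(w^2*log(w)^2)) + 2*exp(exp(w^2*log(w)^2)) + 1)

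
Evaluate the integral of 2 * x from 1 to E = -1 + exp(2)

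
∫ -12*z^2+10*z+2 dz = -4*z^3 + 5*z^2 + 2*z + C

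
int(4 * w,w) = 2*w^2 + C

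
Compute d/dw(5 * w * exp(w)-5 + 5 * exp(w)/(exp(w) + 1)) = (5*w*exp(3*w) + 10*w*exp(2*w) + 5*w*exp(w) + 5*exp(3*w) + 10*exp(2*w) + 10*exp(w))/(exp(2*w) + 2*exp(w) + 1)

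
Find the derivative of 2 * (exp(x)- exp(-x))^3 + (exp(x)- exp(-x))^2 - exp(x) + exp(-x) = (6*exp(6*x) + 2*exp(5*x) - 7*exp(4*x) - 7*exp(2*x) - 2*exp(x) + 6)*exp(-3*x)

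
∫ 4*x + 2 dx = 2*x^2 + 2*x + C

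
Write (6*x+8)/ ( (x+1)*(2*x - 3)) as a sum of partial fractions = 34/(5*(2*x - 3)) - 2/(5*(x + 1))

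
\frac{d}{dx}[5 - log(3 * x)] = -1/x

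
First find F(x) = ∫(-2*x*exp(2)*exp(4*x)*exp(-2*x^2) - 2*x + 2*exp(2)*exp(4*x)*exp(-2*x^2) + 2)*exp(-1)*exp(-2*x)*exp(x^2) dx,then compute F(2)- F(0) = 0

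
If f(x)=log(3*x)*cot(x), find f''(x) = (2*x^2*log(x)*cos(x)/sin(x)^3 + 2*x^2*log(3)*cos(x)/sin(x)^3 - 2*x/sin(x)^2 - 1/tan(x))/x^2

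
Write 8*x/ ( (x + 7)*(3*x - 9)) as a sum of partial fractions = 28/(15*(x + 7)) + 4/(5*(x - 3))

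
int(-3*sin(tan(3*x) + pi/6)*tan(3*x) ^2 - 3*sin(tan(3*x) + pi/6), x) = cos(tan(3*x) + pi/6) + C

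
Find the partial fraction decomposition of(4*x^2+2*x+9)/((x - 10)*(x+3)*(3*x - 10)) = -541/(380*(3*x - 10)) + 3/(19*(x + 3)) + 33/(20*(x - 10))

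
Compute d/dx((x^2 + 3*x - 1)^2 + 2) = 4*x^3 + 18*x^2 + 14*x - 6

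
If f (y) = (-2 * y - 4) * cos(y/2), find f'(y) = y*sin(y/2) + 2*sin(y/2) - 2*cos(y/2)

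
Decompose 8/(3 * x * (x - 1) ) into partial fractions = 8/(3*(x - 1)) - 8/(3*x)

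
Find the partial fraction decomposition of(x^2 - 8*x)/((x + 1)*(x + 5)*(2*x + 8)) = 65/(8*(x + 5)) - 8/(x + 4) + 3/(8*(x + 1))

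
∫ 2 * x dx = x^2 + C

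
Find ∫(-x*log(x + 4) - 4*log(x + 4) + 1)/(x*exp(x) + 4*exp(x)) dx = exp(-x)*log(x + 4) + C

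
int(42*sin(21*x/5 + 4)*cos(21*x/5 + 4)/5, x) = sin(21*x/5 + 4)^2 + C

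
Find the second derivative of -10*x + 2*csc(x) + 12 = -2/sin(x) + 4/sin(x)^3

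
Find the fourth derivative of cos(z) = cos(z)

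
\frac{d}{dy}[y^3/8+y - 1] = 3*y^2/8 + 1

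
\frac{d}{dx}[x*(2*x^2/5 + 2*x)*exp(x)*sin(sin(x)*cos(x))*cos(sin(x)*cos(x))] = x*(x^2*sin(sin(2*x))/5 + x^2*cos(2*x - sin(2*x))/5 + x^2*cos(2*x + sin(2*x))/5 + 8*x*sin(sin(2*x))/5 + x*cos(2*x - sin(2*x)) + x*cos(2*x + sin(2*x)) + 2*sin(sin(2*x)))*exp(x)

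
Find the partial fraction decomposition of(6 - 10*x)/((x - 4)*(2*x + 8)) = -23/(8*(x + 4)) - 17/(8*(x - 4))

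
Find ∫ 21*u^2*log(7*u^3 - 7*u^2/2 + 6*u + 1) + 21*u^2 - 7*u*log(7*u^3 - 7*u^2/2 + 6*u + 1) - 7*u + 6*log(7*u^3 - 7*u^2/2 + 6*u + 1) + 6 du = (14*u^3 - 7*u^2 + 12*u + 2)*log(7*u^3 - 7*u^2/2 + 6*u + 1)/2 + C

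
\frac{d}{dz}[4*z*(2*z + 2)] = 16*z + 8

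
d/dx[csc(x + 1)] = -cot(x + 1)*csc(x + 1)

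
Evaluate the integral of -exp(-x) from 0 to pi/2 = -1 + exp(-pi/2)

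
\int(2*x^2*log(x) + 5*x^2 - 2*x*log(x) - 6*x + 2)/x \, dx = ((x - 1)^2 + 1)*(log(x) + 2) + C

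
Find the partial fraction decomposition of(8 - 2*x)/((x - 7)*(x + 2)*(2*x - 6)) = 2/(15*(x + 2)) - 1/(20*(x - 3)) - 1/(12*(x - 7))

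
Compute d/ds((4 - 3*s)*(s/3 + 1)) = -2*s - 5/3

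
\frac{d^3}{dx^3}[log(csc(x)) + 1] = -2*cos(x)/sin(x)^3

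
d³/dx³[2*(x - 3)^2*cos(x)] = 2*x^2*sin(x) - 12*x*sin(x) - 12*x*cos(x) + 6*sin(x) + 36*cos(x)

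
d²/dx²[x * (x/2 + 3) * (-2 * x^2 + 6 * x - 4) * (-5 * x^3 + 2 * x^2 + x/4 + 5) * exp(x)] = 5*x^7*exp(x) + 83*x^6*exp(x) + 1119*x^5*exp(x)/4 - 1545*x^4*exp(x)/4 - 1070*x^3*exp(x) + 902*x^2*exp(x) + 38*x*exp(x) + 34*exp(x)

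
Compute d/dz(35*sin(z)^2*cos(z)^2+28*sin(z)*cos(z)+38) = 35*sin(4*z)/2 + 28*cos(2*z)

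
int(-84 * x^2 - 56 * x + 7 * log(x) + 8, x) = x*(-28*x^2 - 28*x + 7*log(x) + 1) + C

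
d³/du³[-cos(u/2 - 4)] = -sin(u/2 - 4)/8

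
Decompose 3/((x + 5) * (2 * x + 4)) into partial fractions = -1/(2*(x + 5)) + 1/(2*(x + 2))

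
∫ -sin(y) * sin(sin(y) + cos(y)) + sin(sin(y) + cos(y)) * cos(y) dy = -cos(sqrt(2)*sin(y + pi/4)) + C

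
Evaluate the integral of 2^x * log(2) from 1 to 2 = 2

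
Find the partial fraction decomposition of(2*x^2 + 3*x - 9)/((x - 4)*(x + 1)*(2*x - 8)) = -1/(5*(x + 1)) + 6/(5*(x - 4)) + 7/(2*(x - 4)^2)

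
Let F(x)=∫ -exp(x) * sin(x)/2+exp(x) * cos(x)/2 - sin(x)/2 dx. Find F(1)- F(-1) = (E - exp(-1))*cos(1)/2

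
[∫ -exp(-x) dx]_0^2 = -1 + exp(-2)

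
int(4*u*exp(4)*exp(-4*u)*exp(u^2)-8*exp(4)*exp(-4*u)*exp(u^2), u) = 2*exp((u - 2)^2) + C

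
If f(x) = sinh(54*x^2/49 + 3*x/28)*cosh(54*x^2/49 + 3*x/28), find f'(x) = 3*(144*x + 7)*cosh(3*x*(72*x + 7)/98)/196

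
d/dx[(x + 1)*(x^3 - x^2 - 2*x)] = 4*x^3 - 6*x - 2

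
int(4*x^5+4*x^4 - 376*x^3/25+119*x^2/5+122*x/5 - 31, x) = 2*x^6/3 + 4*x^5/5 - 94*x^4/25 + 119*x^3/15 + 61*x^2/5 - 31*x + C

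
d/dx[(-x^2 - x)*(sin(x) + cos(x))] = x^2*sin(x) - x^2*cos(x) - x*sin(x) - 3*x*cos(x) - sin(x) - cos(x)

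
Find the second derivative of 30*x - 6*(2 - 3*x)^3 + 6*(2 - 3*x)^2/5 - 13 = 972*x - 3132/5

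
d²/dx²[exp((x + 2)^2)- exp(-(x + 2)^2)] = (4*x^2*exp(2*x^2 + 8*x + 8) - 4*x^2 + 16*x*exp(2*x^2 + 8*x + 8) - 16*x + 18*exp(2*x^2 + 8*x + 8) - 14)*exp(-x^2 - 4*x - 4)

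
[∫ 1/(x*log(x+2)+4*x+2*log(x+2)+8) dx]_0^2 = -log(log(2) + 4) + log(log(4) + 4)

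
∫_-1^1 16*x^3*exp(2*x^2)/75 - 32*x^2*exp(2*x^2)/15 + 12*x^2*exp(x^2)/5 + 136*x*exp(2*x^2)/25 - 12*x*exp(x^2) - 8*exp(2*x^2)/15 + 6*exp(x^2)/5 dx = -16*exp(2)/15 + 12*E/5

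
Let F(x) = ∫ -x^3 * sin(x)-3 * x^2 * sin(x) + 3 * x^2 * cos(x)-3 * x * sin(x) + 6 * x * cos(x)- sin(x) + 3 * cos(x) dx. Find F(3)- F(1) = 64*cos(3) - 8*cos(1)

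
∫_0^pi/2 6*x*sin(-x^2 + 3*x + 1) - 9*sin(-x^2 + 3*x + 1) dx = 3*sin(1 - pi^2/4) - 3*cos(1)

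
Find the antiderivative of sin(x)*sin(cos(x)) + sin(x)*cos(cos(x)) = sqrt(2)*cos(cos(x) + pi/4) + C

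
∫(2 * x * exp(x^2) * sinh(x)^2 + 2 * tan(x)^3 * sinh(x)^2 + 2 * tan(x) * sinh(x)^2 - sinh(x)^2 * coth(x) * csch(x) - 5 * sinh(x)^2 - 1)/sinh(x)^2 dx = -5*x + exp(x^2) + tan(x)^2 + coth(x) + csch(x) + C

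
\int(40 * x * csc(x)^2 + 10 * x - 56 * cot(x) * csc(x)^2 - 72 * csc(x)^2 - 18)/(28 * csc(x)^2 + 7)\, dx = 5*x^2/7 - 18*x/7 + log(4*csc(x)^2 + 1) + C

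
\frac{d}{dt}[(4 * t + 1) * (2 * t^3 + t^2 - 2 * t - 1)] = 32*t^3 + 18*t^2 - 14*t - 6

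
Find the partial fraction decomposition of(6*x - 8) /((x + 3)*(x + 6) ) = 44/(3*(x + 6)) - 26/(3*(x + 3))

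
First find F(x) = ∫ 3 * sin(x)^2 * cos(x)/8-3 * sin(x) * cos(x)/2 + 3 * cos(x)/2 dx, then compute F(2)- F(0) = (-1 + sin(2)/2)^3 + 1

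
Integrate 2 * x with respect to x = x^2 + C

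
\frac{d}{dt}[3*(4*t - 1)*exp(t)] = 12*t*exp(t) + 9*exp(t)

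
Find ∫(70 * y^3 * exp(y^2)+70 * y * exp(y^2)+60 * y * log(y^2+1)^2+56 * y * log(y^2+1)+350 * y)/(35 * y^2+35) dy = exp(y^2) + 2*log(y^2 + 1)^3/7 + 2*log(y^2 + 1)^2/5 + 5*log(y^2 + 1) + C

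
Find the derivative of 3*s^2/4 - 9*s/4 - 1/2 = 3*s/2 - 9/4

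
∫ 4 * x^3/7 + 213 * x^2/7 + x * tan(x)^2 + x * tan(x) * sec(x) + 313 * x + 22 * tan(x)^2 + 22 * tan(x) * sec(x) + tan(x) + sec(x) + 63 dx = (x + 22)*(x^3 + 49*x^2 + 14*x + 7*tan(x) + 7*sec(x) - 21)/7 + C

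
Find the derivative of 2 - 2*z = -2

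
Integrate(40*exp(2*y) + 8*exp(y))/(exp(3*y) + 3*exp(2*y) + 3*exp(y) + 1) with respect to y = (29*exp(2*y) + 18*exp(y) + 5)/(exp(2*y) + 2*exp(y) + 1) + C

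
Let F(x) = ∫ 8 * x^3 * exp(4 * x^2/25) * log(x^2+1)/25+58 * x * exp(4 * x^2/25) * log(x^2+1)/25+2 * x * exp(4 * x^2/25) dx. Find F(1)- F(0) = 2*exp(4/25)*log(2)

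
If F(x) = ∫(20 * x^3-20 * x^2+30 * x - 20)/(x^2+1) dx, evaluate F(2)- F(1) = -5*log(2) + 5*log(5) + 10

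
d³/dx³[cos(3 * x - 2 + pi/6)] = 27*sin(3*x - 2 + pi/6)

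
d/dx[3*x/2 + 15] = 3/2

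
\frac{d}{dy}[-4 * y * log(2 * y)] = -4*log(y) - 4 - 4*log(2)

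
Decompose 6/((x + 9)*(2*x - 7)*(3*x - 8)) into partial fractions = -54/(175*(3*x - 8)) + 24/(125*(2*x - 7)) + 6/(875*(x + 9))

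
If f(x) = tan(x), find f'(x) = cos(x)^(-2)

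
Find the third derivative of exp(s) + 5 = exp(s)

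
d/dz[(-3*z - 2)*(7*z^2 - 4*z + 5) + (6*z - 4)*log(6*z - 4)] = -63*z^2 - 4*z + 6*log(3*z - 2) - 1 + 6*log(2)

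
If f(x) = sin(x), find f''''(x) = sin(x)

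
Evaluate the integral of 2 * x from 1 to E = -1 + exp(2)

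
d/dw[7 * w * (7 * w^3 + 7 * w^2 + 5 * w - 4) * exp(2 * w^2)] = 196*w^5*exp(2*w^2) + 196*w^4*exp(2*w^2) + 336*w^3*exp(2*w^2) + 35*w^2*exp(2*w^2) + 70*w*exp(2*w^2) - 28*exp(2*w^2)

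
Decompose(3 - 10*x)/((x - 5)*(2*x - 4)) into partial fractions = 17/(6*(x - 2)) - 47/(6*(x - 5))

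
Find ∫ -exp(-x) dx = exp(-x) + C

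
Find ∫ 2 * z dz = z^2 + C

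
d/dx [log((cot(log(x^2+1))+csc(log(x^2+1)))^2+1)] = -2*x*(cos(log(x^2 + 1)) + 1)/((x^2 + 1)*sin(log(x^2 + 1)))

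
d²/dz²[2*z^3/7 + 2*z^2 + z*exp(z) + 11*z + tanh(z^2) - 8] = -8*z^2*sinh(z^2)/cosh(z^2)^3 + z*exp(z) + 12*z/7 + 2*exp(z) + 4 + 2/cosh(z^2)^2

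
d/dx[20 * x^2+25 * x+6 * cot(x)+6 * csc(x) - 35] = 40*x - 6*cot(x)^2 - 6*cot(x)*csc(x) + 19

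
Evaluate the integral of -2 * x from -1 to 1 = 0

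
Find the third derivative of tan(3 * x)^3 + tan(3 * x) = 1620*tan(3*x)^6 + 3240*tan(3*x)^4 + 1836*tan(3*x)^2 + 216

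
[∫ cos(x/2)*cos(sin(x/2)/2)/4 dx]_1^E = -sin(sin(1/2)/2) + sin(sin(E/2)/2)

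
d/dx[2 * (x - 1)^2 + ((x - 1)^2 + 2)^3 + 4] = 6*x^5 - 30*x^4 + 84*x^3 - 132*x^2 + 130*x - 58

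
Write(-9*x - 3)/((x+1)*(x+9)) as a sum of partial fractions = -39/(4*(x + 9)) + 3/(4*(x + 1))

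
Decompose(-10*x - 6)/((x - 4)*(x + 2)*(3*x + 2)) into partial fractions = -3/(28*(3*x + 2)) + 7/(12*(x + 2)) - 23/(42*(x - 4))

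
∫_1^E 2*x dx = -1 + exp(2)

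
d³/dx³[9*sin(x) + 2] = -9*cos(x)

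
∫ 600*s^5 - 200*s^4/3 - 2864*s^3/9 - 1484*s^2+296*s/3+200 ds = 100*s^6 - 40*s^5/3 - 716*s^4/9 - 1484*s^3/3 + 148*s^2/3 + 200*s + C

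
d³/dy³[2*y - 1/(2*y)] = 3/y^4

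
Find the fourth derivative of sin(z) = sin(z)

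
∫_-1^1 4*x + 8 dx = 16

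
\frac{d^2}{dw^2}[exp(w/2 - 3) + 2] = exp(w/2 - 3)/4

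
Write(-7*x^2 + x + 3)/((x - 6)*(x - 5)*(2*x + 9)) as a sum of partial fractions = -191/(133*(2*x + 9)) + 167/(19*(x - 5)) - 81/(7*(x - 6))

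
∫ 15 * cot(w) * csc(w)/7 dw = -15/(7*sin(w)) + C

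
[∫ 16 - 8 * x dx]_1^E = -12 - 4*E*(-4 + E)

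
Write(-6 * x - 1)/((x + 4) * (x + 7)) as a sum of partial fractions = -41/(3*(x + 7)) + 23/(3*(x + 4))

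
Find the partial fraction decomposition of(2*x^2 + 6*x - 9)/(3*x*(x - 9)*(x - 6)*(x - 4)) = 47/(120*(x - 4)) - 11/(12*(x - 6)) + 23/(45*(x - 9)) + 1/(72*x)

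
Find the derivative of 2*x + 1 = 2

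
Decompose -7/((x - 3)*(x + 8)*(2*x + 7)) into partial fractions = 28/(117*(2*x + 7)) - 7/(99*(x + 8)) - 7/(143*(x - 3))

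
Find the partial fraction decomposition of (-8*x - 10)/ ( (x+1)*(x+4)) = -22/(3*(x + 4)) - 2/(3*(x + 1))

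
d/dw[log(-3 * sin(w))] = 1/tan(w)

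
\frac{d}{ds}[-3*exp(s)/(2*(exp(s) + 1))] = -3*exp(s)/(2*exp(2*s) + 4*exp(s) + 2)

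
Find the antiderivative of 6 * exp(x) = 6*exp(x) + C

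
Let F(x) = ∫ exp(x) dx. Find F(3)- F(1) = -E + exp(3)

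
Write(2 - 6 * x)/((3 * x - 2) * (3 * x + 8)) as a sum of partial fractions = -9/(5*(3*x + 8)) - 1/(5*(3*x - 2))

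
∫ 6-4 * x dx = -2*x^2 + 6*x + C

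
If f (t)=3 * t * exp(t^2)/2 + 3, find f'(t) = 3*t^2*exp(t^2) + 3*exp(t^2)/2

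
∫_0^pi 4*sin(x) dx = 8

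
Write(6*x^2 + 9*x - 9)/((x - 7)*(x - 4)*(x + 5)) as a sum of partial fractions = 8/(9*(x + 5)) - 41/(9*(x - 4)) + 29/(3*(x - 7))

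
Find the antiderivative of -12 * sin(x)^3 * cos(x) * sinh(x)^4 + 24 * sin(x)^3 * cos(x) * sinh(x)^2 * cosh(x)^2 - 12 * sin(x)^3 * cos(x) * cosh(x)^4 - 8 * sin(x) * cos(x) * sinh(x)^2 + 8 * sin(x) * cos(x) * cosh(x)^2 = (4 - 3*sin(x)^2)*sin(x)^2 + C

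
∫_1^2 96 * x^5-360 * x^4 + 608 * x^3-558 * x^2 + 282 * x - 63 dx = 114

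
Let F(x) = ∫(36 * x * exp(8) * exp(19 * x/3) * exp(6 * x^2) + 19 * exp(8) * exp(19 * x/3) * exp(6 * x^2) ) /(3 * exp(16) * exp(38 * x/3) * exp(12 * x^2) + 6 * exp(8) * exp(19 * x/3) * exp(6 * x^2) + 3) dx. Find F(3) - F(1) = -exp(61/3)/(1 + exp(61/3)) + exp(81)/(1 + exp(81))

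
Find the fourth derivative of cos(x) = cos(x)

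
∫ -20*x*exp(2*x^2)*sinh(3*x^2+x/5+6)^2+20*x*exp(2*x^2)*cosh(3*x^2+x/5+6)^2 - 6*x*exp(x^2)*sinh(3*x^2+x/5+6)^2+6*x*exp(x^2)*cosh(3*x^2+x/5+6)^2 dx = (5*exp(x^2) + 3)*exp(x^2) + C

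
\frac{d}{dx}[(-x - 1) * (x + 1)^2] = -3*x^2 - 6*x - 3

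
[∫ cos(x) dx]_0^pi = 0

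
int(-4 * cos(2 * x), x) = -2*sin(2*x) + C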